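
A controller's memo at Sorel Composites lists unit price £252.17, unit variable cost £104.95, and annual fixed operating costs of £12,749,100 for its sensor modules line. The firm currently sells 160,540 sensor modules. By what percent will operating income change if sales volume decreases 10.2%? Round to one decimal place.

At 160,540 units, contribution = 160,540 × £147.22 = £23,634,698.80.
Operating income = contribution − fixed costs = £23,634,698.80 − £12,749,100 = £10,885,598.80.
Degree of operating leverage = £23,634,698.80 / £10,885,598.80 = 2.1712.
Operating income changes by 2.1712 × -10.2% = -22.1%.

-22.1%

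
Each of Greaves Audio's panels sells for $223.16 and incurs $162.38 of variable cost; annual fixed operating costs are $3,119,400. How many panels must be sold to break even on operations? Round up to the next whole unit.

Unit CM = price − variable cost = $223.16 − $162.38 = $60.78.
Break-even volume = fixed costs ÷ CM per unit = $3,119,400 ÷ $60.78 = 51,322.80, so 51,323 panels.

51,323 panels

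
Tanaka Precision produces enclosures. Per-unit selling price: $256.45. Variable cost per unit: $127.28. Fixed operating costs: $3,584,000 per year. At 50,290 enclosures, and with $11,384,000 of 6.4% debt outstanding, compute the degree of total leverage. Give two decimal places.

At 50,290 units, contribution = 50,290 × $129.17 = $6,495,959.30.
Operating income = contribution − fixed costs = $6,495,959.30 − $3,584,000 = $2,911,959.30. Interest = $728,576.00.
DOL = $6,495,959.30 ÷ $2,911,959.30 = 2.2308; DFL = $2,911,959.30 ÷ $2,183,383.30 = 1.3337.
Combined leverage = 2.2308 × 1.3337 = 2.9752.

2.98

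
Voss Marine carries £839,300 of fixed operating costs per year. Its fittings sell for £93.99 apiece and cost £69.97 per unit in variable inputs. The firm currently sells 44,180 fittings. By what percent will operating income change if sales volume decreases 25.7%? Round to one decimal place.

-122.9%

Total contribution margin = 44,180 × £24.02 = £1,061,203.60.
EBIT = £1,061,203.60 − £839,300 = £221,903.60.
Degree of operating leverage = £1,061,203.60 / £221,903.60 = 4.7823.
%ΔEBIT = DOL × %ΔSales = 4.7823 × -25.7% = -122.9%.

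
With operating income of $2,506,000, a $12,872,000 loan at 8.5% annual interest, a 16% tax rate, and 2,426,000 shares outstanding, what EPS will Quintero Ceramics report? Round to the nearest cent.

$0.49

Pre-tax income = $2,506,000 − $1,094,120.00 = $1,411,880.00.
After tax at 16%: net income = $1,411,880.00 × 0.84 = $1,185,979.20.
EPS = $1,185,979.20 ÷ 2,426,000 = $0.49.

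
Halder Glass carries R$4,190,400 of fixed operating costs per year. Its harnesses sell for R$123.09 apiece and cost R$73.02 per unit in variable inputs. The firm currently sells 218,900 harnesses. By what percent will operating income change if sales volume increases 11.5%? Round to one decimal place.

Total contribution margin = 218,900 × R$50.07 = R$10,960,323.00.
Subtracting fixed costs: EBIT = R$10,960,323.00 − R$4,190,400 = R$6,769,923.00.
DOL = contribution ÷ EBIT = R$10,960,323.00 ÷ R$6,769,923.00 = 1.6190.
%ΔEBIT = DOL × %ΔSales = 1.6190 × +11.5% = +18.6%.

+18.6%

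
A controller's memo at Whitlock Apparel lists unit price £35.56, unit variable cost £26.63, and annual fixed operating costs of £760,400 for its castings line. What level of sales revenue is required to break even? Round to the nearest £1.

£3,027,976

Contribution margin per unit = £35.56 − £26.63 = £8.93, a CM ratio of £8.93 ÷ £35.56 = 0.2511.
Break-even revenue = fixed costs × price ÷ CM = £760,400 × £35.56 ÷ £8.93 = £3,027,976.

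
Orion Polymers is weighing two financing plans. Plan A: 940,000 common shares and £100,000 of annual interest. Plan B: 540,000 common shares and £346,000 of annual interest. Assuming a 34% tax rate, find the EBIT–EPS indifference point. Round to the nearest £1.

£678,100

At indifference, (EBIT − 100,000)(1 − t)/940,000 = (EBIT − 346,000)(1 − t)/540,000.
The (1 − t) factor cancels: (EBIT − 100,000) × 540,000 = (EBIT − 346,000) × 940,000.
EBIT × (940,000 − 540,000) = 346,000 × 940,000 − 100,000 × 540,000 = 271,240,000,000, so EBIT = 271,240,000,000 ÷ 400,000 = 678,100.00.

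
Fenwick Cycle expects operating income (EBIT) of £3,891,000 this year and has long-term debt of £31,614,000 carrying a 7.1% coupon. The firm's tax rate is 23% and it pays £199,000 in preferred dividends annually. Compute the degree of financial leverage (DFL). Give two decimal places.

Annual interest charges come to £2,244,594.00.
Preferred dividends grossed up pre-tax: £199,000 / (1 − 0.23) = £258,441.56.
DFL = EBIT ÷ [EBIT − I − D_p/(1−t)] = £3,891,000 ÷ [£3,891,000 − £2,244,594.00 − £258,441.56] = £3,891,000 ÷ £1,387,964.44 = 2.8034.

2.80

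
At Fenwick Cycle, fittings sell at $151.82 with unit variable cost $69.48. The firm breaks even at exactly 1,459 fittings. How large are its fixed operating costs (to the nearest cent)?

Each unit contributes $151.82 − $69.48 = $82.34.
Since BE = FC / CM, FC = 1,459 × $82.34 = $120,134.06.

$120,134.06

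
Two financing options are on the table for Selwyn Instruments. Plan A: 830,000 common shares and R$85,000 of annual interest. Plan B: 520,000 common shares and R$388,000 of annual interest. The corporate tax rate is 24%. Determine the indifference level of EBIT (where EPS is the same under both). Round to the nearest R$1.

Set EPS_A = EPS_B: (EBIT − R$85,000)(1 − 0.24) ÷ 830,000 = (EBIT − R$388,000)(1 − 0.24) ÷ 520,000.
Cancelling (1 − t) and cross-multiplying: 520,000·(EBIT − 85,000) = 830,000·(EBIT − 388,000).
EBIT × (830,000 − 520,000) = 388,000 × 830,000 − 85,000 × 520,000 = 277,840,000,000, so EBIT = 277,840,000,000 ÷ 310,000 = 896,258.06.

R$896,258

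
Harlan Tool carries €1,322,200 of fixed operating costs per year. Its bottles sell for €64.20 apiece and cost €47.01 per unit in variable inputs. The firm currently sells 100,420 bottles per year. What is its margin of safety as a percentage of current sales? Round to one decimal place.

Each unit contributes €64.20 − €47.01 = €17.19. Break-even units = €1,322,200 ÷ €17.19 = 76,916.81; break-even revenue = 76,916.81 × €64.20 = €4,938,059.34.
Current sales = 100,420 × €64.20 = €6,446,964.00.
Margin of safety = (€6,446,964.00 − €4,938,059.34) ÷ €6,446,964.00 = 23.4%.

23.4%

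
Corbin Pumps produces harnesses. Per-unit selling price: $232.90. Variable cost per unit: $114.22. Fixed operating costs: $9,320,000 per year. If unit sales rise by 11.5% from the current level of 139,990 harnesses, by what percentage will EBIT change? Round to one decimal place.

+26.2%

At 139,990 units, contribution = 139,990 × $118.68 = $16,614,013.20.
Subtracting fixed costs: EBIT = $16,614,013.20 − $9,320,000 = $7,294,013.20.
DOL = contribution ÷ EBIT = $16,614,013.20 ÷ $7,294,013.20 = 2.2778.
Operating income changes by 2.2778 × +11.5% = +26.2%.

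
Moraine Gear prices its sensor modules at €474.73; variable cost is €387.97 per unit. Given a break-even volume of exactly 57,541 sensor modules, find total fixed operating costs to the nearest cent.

Contribution margin per unit = €474.73 − €387.97 = €86.76.
Fixed costs = break-even units × CM = 57,541 × €86.76 = €4,992,257.16.

€4,992,257.16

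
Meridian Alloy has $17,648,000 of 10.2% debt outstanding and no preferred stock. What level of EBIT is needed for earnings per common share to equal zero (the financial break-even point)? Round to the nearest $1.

$1,800,096

Annual interest = 10.2% × $17,648,000 = $1,800,096.00.
With no preferred dividends, EPS = 0 when EBIT exactly covers interest, so the financial break-even EBIT is $1,800,096.00.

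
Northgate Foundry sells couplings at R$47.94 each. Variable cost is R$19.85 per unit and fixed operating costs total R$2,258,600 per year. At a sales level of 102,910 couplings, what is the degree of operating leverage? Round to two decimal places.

Contribution at this volume is 102,910 × R$28.09 = R$2,890,741.90.
Subtracting fixed costs: EBIT = R$2,890,741.90 − R$2,258,600 = R$632,141.90.
Degree of operating leverage = R$2,890,741.90 / R$632,141.90 = 4.5729.

4.57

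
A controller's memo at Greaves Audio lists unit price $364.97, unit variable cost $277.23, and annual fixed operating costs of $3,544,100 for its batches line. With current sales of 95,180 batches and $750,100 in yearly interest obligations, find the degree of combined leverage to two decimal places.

2.06

At 95,180 units, contribution = 95,180 × $87.74 = $8,351,093.20.
Operating income = contribution − fixed costs = $8,351,093.20 − $3,544,100 = $4,806,993.20. Interest = $750,100.00, so EBIT − I = $4,056,893.20.
DCL = contribution ÷ (EBIT − I) = $8,351,093.20 ÷ $4,056,893.20 = 2.0585.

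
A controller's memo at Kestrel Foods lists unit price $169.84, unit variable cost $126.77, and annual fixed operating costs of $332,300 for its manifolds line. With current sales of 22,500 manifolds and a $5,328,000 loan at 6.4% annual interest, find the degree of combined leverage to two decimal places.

3.28

Total contribution margin = 22,500 × $43.07 = $969,075.00.
Operating income = contribution − fixed costs = $969,075.00 − $332,300 = $636,775.00. Interest = $340,992.00, so EBIT − I = $295,783.00.
Degree of total leverage = total CM / (EBIT − interest) = $969,075.00 / $295,783.00 = 3.2763.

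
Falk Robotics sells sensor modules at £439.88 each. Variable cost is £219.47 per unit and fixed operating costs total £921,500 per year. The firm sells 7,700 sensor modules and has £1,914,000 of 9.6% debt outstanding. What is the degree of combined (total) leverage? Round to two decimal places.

2.87

Contribution at this volume is 7,700 × £220.41 = £1,697,157.00.
Operating income = contribution − fixed costs = £1,697,157.00 − £921,500 = £775,657.00. Interest = £183,744.00.
DOL = £1,697,157.00 ÷ £775,657.00 = 2.1880; DFL = £775,657.00 ÷ £591,913.00 = 1.3104.
DCL = DOL × DFL = 2.1880 × 1.3104 = 2.8672.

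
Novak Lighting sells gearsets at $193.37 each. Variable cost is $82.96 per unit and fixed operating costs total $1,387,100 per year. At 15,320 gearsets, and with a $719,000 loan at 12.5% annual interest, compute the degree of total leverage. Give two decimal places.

At 15,320 units, contribution = 15,320 × $110.41 = $1,691,481.20.
Operating income = contribution − fixed costs = $1,691,481.20 − $1,387,100 = $304,381.20. Interest = $89,875.00, so EBIT − I = $214,506.20.
Degree of total leverage = total CM / (EBIT − interest) = $1,691,481.20 / $214,506.20 = 7.8855.

7.89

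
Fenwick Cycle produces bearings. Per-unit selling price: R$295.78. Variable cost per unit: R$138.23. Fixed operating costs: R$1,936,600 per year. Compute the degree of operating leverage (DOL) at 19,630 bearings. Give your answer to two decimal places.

2.68

Total contribution margin = 19,630 × R$157.55 = R$3,092,706.50.
Subtracting fixed costs: EBIT = R$3,092,706.50 − R$1,936,600 = R$1,156,106.50.
Degree of operating leverage = R$3,092,706.50 / R$1,156,106.50 = 2.6751.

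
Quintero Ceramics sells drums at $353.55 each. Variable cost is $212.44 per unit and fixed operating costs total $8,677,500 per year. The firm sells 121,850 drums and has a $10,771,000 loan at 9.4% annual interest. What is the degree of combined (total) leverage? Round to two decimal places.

2.29

Contribution at this volume is 121,850 × $141.11 = $17,194,253.50.
Subtracting fixed costs: EBIT = $17,194,253.50 − $8,677,500 = $8,516,753.50. Interest = $1,012,474.00.
DOL = $17,194,253.50 ÷ $8,516,753.50 = 2.0189; DFL = $8,516,753.50 ÷ $7,504,279.50 = 1.1349.
DCL = DOL × DFL = 2.0189 × 1.1349 = 2.2912.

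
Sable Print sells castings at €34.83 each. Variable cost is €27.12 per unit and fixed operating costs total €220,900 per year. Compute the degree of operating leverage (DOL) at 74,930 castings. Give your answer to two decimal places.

1.62

Contribution at this volume is 74,930 × €7.71 = €577,710.30.
Subtracting fixed costs: EBIT = €577,710.30 − €220,900 = €356,810.30.
So DOL = total CM / EBIT = €577,710.30 / €356,810.30 = 1.6191.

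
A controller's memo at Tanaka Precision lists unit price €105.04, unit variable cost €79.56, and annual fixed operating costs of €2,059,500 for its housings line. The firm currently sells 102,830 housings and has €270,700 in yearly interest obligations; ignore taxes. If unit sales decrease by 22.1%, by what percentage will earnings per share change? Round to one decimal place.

At 102,830 units, contribution = 102,830 × €25.48 = €2,620,108.40.
Operating income = contribution − fixed costs = €2,620,108.40 − €2,059,500 = €560,608.40.
Interest = €270,700.00, so EBIT − I = €289,908.40.
DCL = total CM / (EBIT − I) = €2,620,108.40 / €289,908.40 = 9.0377.
EPS therefore changes by 9.0377 × (-22.1%) = -199.7%.

-199.7%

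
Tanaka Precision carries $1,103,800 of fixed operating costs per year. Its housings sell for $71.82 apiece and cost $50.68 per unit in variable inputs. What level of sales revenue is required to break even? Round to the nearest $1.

Contribution margin per unit = $71.82 − $50.68 = $21.14, a CM ratio of $21.14 ÷ $71.82 = 0.2943.
Break-even revenue = fixed costs × price ÷ CM = $1,103,800 × $71.82 ÷ $21.14 = $3,749,996.

$3,749,996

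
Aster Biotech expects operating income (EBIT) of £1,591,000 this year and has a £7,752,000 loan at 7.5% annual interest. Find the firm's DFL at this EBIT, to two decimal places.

Interest = £581,400.00.
DFL = EBIT ÷ (EBIT − I) = £1,591,000 ÷ (£1,591,000 − £581,400.00) = £1,591,000 ÷ £1,009,600.00 = 1.5759.

1.58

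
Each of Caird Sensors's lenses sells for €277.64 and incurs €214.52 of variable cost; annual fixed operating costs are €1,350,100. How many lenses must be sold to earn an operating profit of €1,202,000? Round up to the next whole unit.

Contribution margin per unit = €277.64 − €214.52 = €63.12.
Units = (FC + target) / CM = (€1,350,100 + €1,202,000) / €63.12 = 40,432.51, so 40,433 lenses.

40,433 lenses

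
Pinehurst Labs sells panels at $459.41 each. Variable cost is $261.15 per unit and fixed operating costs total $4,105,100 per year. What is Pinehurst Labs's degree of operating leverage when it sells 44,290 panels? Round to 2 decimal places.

Contribution at this volume is 44,290 × $198.26 = $8,780,935.40.
Operating income = contribution − fixed costs = $8,780,935.40 − $4,105,100 = $4,675,835.40.
Degree of operating leverage = $8,780,935.40 / $4,675,835.40 = 1.8779.

1.88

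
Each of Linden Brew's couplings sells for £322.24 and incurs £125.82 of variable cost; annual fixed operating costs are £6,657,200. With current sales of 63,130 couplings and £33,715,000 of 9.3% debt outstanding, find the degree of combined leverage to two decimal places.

Contribution at this volume is 63,130 × £196.42 = £12,399,994.60.
Operating income = contribution − fixed costs = £12,399,994.60 − £6,657,200 = £5,742,794.60. Interest = £3,135,495.00, so EBIT − I = £2,607,299.60.
Degree of total leverage = total CM / (EBIT − interest) = £12,399,994.60 / £2,607,299.60 = 4.7559.

4.76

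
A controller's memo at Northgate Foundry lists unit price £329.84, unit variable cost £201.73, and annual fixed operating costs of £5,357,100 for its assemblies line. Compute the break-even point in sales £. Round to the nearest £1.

Contribution margin per unit = £329.84 − £201.73 = £128.11, a CM ratio of £128.11 ÷ £329.84 = 0.3884.
Break-even revenue = fixed costs × price ÷ CM = £5,357,100 × £329.84 ÷ £128.11 = £13,792,724.

£13,792,724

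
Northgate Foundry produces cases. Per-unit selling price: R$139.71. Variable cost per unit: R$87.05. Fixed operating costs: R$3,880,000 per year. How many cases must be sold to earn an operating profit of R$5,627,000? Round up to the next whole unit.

Contribution margin per unit = R$139.71 − R$87.05 = R$52.66.
Required volume = (fixed costs + target profit) ÷ CM = (R$3,880,000 + R$5,627,000) ÷ R$52.66 = 180,535.51, so 180,536 cases.

180,536 cases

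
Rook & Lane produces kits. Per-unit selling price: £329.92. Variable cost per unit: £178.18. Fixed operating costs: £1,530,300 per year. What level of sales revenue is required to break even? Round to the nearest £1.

£3,327,248

Contribution margin per unit = £329.92 − £178.18 = £151.74, a CM ratio of £151.74 ÷ £329.92 = 0.4599.
Break-even sales = FC ÷ CM ratio = £1,530,300 × £329.92 / £151.74 = £3,327,248.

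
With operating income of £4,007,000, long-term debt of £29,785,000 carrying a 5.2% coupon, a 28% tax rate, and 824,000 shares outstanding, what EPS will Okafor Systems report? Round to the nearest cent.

Pre-tax income = £4,007,000 − £1,548,820.00 = £2,458,180.00.
Net income = £2,458,180.00 × (1 − 0.28) = £1,769,889.60.
Per share: £1,769,889.60 / 824,000 shares = £2.15.

£2.15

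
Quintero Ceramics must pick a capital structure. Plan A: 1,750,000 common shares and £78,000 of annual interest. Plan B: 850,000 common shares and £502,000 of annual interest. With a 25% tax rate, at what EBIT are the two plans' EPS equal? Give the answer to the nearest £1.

£902,444

At indifference, (EBIT − 78,000)(1 − t)/1,750,000 = (EBIT − 502,000)(1 − t)/850,000.
The (1 − t) factor cancels: (EBIT − 78,000) × 850,000 = (EBIT − 502,000) × 1,750,000.
EBIT × (1,750,000 − 850,000) = 502,000 × 1,750,000 − 78,000 × 850,000 = 812,200,000,000, so EBIT = 812,200,000,000 ÷ 900,000 = 902,444.44.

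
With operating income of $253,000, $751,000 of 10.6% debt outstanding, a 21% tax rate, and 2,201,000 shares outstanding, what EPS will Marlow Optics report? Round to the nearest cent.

$0.06

Pre-tax income = $253,000 − $79,606.00 = $173,394.00.
Net income = $173,394.00 × (1 − 0.21) = $136,981.26.
EPS = $136,981.26 ÷ 2,201,000 = $0.06.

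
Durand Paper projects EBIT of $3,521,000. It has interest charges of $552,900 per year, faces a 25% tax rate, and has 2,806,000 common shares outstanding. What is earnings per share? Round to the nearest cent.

Interest = $552,900.00, so EBT = $3,521,000 − $552,900.00 = $2,968,100.00.
Net income = $2,968,100.00 × (1 − 0.25) = $2,226,075.00.
EPS = $2,226,075.00 ÷ 2,806,000 = $0.79.

$0.79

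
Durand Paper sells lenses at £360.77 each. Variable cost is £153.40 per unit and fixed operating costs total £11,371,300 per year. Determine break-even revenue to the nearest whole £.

CM per unit = £360.77 − £153.40 = £207.37; CM ratio = £207.37 / £360.77 = 0.5748.
Break-even revenue = fixed costs × price ÷ CM = £11,371,300 × £360.77 ÷ £207.37 = £19,783,112.

£19,783,112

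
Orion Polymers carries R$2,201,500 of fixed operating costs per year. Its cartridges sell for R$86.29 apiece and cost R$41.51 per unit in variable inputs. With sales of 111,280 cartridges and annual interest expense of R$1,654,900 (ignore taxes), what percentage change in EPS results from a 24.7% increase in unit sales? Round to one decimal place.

+109.2%

Total contribution margin = 111,280 × R$44.78 = R$4,983,118.40.
Subtracting fixed costs: EBIT = R$4,983,118.40 − R$2,201,500 = R$2,781,618.40.
Interest = R$1,654,900.00, so EBIT − I = R$1,126,718.40.
Degree of combined leverage = contribution ÷ (EBIT − I) = R$4,983,118.40 ÷ R$1,126,718.40 = 4.4227.
%ΔEPS = DCL × %ΔSales = 4.4227 × +24.7% = +109.2%.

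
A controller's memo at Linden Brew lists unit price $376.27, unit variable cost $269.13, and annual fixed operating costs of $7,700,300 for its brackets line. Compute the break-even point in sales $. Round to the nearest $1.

CM per unit = $376.27 − $269.13 = $107.14; CM ratio = $107.14 / $376.27 = 0.2847.
Break-even sales = FC ÷ CM ratio = $7,700,300 × $376.27 / $107.14 = $27,043,045.

$27,043,045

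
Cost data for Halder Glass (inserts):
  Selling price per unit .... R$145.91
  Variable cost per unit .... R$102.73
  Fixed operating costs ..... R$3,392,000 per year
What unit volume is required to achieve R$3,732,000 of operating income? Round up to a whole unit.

164,984 inserts

Unit CM = price − variable cost = R$145.91 − R$102.73 = R$43.18.
Need Q such that Q × R$43.18 − R$3,392,000 = R$3,732,000, i.e. Q = R$7,124,000 / R$43.18 = 164,983.79 → 164,984.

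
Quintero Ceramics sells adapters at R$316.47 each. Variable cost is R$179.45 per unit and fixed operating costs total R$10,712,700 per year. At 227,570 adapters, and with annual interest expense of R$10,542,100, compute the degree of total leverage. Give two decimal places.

Contribution at this volume is 227,570 × R$137.02 = R$31,181,641.40.
EBIT = R$31,181,641.40 − R$10,712,700 = R$20,468,941.40. Interest = R$10,542,100.00.
DOL = R$31,181,641.40 ÷ R$20,468,941.40 = 1.5234; DFL = R$20,468,941.40 ÷ R$9,926,841.40 = 2.0620.
DCL = DOL × DFL = 1.5234 × 2.0620 = 3.1413.

3.14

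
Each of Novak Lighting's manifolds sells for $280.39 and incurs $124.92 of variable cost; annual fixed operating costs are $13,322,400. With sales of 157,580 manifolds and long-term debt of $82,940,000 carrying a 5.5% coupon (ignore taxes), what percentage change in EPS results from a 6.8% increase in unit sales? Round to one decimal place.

At 157,580 units, contribution = 157,580 × $155.47 = $24,498,962.60.
Operating income = contribution − fixed costs = $24,498,962.60 − $13,322,400 = $11,176,562.60.
Interest = $4,561,700.00, so EBIT − I = $6,614,862.60.
Degree of combined leverage = contribution ÷ (EBIT − I) = $24,498,962.60 ÷ $6,614,862.60 = 3.7036.
EPS therefore changes by 3.7036 × (+6.8%) = +25.2%.

+25.2%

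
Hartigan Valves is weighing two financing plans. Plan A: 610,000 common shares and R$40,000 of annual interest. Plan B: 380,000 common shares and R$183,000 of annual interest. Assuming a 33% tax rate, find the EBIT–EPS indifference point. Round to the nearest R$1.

At indifference, (EBIT − 40,000)(1 − t)/610,000 = (EBIT − 183,000)(1 − t)/380,000.
The (1 − t) factor cancels: (EBIT − 40,000) × 380,000 = (EBIT − 183,000) × 610,000.
EBIT × (610,000 − 380,000) = 183,000 × 610,000 − 40,000 × 380,000 = 96,430,000,000, so EBIT = 96,430,000,000 ÷ 230,000 = 419,260.87.

R$419,261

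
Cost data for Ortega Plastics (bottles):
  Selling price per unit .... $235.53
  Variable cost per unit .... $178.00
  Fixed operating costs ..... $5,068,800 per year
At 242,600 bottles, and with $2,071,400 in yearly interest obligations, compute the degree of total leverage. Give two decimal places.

Total contribution margin = 242,600 × $57.53 = $13,956,778.00.
Operating income = contribution − fixed costs = $13,956,778.00 − $5,068,800 = $8,887,978.00. Interest = $2,071,400.00, so EBIT − I = $6,816,578.00.
Degree of total leverage = total CM / (EBIT − interest) = $13,956,778.00 / $6,816,578.00 = 2.0475.

2.05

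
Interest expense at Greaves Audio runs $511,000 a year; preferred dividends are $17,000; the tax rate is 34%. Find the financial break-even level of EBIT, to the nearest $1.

Preferred dividends are paid after tax, so their pre-tax equivalent is $17,000 ÷ (1 − 0.34) = $25,757.58.
EPS = 0 when EBIT covers interest plus the pre-tax preferred burden: $511,000 + $25,757.58 = $536,757.58.

$536,758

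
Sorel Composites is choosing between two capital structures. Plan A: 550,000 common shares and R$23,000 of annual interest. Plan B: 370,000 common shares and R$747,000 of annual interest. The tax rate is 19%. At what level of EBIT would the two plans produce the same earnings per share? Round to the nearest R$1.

R$2,235,222

Set EPS_A = EPS_B: (EBIT − R$23,000)(1 − 0.19) ÷ 550,000 = (EBIT − R$747,000)(1 − 0.19) ÷ 370,000.
The (1 − t) factor cancels: (EBIT − 23,000) × 370,000 = (EBIT − 747,000) × 550,000.
EBIT × (550,000 − 370,000) = 747,000 × 550,000 − 23,000 × 370,000 = 402,340,000,000, so EBIT = 402,340,000,000 ÷ 180,000 = 2,235,222.22.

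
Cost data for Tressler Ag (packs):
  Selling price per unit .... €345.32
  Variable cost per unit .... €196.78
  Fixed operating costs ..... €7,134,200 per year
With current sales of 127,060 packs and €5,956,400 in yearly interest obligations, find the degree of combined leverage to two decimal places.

3.26

Total contribution margin = 127,060 × €148.54 = €18,873,492.40.
Subtracting fixed costs: EBIT = €18,873,492.40 − €7,134,200 = €11,739,292.40. Interest = €5,956,400.00.
DOL = €18,873,492.40 ÷ €11,739,292.40 = 1.6077; DFL = €11,739,292.40 ÷ €5,782,892.40 = 2.0300.
DCL = DOL × DFL = 1.6077 × 2.0300 = 3.2636.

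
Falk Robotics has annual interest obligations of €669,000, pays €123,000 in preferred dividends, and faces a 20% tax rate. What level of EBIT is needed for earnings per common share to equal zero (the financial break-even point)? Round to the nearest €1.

Preferred dividends are paid after tax, so their pre-tax equivalent is €123,000 ÷ (1 − 0.20) = €153,750.00.
EPS = 0 when EBIT covers interest plus the pre-tax preferred burden: €669,000 + €153,750.00 = €822,750.00.

€822,750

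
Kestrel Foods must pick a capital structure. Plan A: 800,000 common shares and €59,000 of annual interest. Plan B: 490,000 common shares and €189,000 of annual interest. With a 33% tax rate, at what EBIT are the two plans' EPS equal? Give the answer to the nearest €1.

At indifference, (EBIT − 59,000)(1 − t)/800,000 = (EBIT − 189,000)(1 − t)/490,000.
Cancelling (1 − t) and cross-multiplying: 490,000·(EBIT − 59,000) = 800,000·(EBIT − 189,000).
EBIT × (800,000 − 490,000) = 189,000 × 800,000 − 59,000 × 490,000 = 122,290,000,000, so EBIT = 122,290,000,000 ÷ 310,000 = 394,483.87.

€394,484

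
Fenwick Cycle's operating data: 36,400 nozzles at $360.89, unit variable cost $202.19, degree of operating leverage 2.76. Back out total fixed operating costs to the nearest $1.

$3,683,680

Contribution at this volume is 36,400 × $158.70 = $5,776,680.00.
Since DOL = CM ÷ EBIT, EBIT = $5,776,680.00 ÷ 2.76 = $2,093,000.00.
And FC = contribution − EBIT = $5,776,680.00 − $2,093,000.00 = $3,683,680.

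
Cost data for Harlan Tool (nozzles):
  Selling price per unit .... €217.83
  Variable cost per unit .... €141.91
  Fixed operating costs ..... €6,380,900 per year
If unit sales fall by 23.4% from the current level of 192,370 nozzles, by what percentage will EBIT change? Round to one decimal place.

At 192,370 units, contribution = 192,370 × €75.92 = €14,604,730.40.
Operating income = contribution − fixed costs = €14,604,730.40 − €6,380,900 = €8,223,830.40.
DOL = contribution ÷ EBIT = €14,604,730.40 ÷ €8,223,830.40 = 1.7759.
So EBIT moves 1.7759 × (-23.4%) = -41.6%.

-41.6%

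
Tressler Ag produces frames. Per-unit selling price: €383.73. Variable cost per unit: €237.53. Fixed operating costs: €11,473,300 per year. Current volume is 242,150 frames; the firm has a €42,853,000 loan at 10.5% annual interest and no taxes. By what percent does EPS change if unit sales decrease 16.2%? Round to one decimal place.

-29.5%

Total contribution margin = 242,150 × €146.20 = €35,402,330.00.
EBIT = €35,402,330.00 − €11,473,300 = €23,929,030.00.
After interest of €4,499,565.00, pre-tax earnings = €19,429,465.00.
Degree of combined leverage = contribution ÷ (EBIT − I) = €35,402,330.00 ÷ €19,429,465.00 = 1.8221.
%ΔEPS = DCL × %ΔSales = 1.8221 × -16.2% = -29.5%.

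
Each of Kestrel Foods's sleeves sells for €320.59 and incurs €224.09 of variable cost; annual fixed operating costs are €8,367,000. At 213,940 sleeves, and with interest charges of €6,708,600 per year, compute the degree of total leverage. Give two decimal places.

3.71

Total contribution margin = 213,940 × €96.50 = €20,645,210.00.
Subtracting fixed costs: EBIT = €20,645,210.00 − €8,367,000 = €12,278,210.00. Interest = €6,708,600.00.
DOL = €20,645,210.00 ÷ €12,278,210.00 = 1.6815; DFL = €12,278,210.00 ÷ €5,569,610.00 = 2.2045.
DCL = DOL × DFL = 1.6815 × 2.2045 = 3.7069.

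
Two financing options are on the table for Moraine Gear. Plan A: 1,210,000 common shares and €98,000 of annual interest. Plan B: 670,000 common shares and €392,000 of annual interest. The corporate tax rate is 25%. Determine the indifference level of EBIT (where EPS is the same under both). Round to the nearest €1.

€756,778

Set EPS_A = EPS_B: (EBIT − €98,000)(1 − 0.25) ÷ 1,210,000 = (EBIT − €392,000)(1 − 0.25) ÷ 670,000.
The (1 − t) factor cancels: (EBIT − 98,000) × 670,000 = (EBIT − 392,000) × 1,210,000.
EBIT × (1,210,000 − 670,000) = 392,000 × 1,210,000 − 98,000 × 670,000 = 408,660,000,000, so EBIT = 408,660,000,000 ÷ 540,000 = 756,777.78.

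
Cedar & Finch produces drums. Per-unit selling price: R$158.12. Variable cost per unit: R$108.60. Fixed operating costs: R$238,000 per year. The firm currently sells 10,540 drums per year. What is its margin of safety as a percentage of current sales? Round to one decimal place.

Unit CM = price − variable cost = R$158.12 − R$108.60 = R$49.52. Break-even units = R$238,000 ÷ R$49.52 = 4,806.14; break-even revenue = 4,806.14 × R$158.12 = R$759,946.69.
Actual sales revenue = 10,540 × R$158.12 = R$1,666,584.80.
Margin of safety = (R$1,666,584.80 − R$759,946.69) ÷ R$1,666,584.80 = 54.4%.

54.4%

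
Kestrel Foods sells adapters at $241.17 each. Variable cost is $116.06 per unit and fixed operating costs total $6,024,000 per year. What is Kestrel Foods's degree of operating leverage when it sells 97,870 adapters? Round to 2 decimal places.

Contribution at this volume is 97,870 × $125.11 = $12,244,515.70.
EBIT = $12,244,515.70 − $6,024,000 = $6,220,515.70.
So DOL = total CM / EBIT = $12,244,515.70 / $6,220,515.70 = 1.9684.

1.97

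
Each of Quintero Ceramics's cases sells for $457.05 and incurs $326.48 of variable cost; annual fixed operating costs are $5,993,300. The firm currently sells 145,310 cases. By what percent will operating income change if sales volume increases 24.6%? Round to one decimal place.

Contribution at this volume is 145,310 × $130.57 = $18,973,126.70.
Operating income = contribution − fixed costs = $18,973,126.70 − $5,993,300 = $12,979,826.70.
Degree of operating leverage = $18,973,126.70 / $12,979,826.70 = 1.4617.
So EBIT moves 1.4617 × (+24.6%) = +36.0%.

+36.0%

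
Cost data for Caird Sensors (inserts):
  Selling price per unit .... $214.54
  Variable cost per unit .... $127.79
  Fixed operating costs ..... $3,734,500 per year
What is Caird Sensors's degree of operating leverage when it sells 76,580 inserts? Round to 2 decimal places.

2.28

Contribution at this volume is 76,580 × $86.75 = $6,643,315.00.
Subtracting fixed costs: EBIT = $6,643,315.00 − $3,734,500 = $2,908,815.00.
Degree of operating leverage = $6,643,315.00 / $2,908,815.00 = 2.2839.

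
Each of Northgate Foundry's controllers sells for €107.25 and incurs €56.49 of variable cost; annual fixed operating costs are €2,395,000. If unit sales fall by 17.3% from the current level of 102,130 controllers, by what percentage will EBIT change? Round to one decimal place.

-32.2%

Total contribution margin = 102,130 × €50.76 = €5,184,118.80.
Subtracting fixed costs: EBIT = €5,184,118.80 − €2,395,000 = €2,789,118.80.
DOL = contribution ÷ EBIT = €5,184,118.80 ÷ €2,789,118.80 = 1.8587.
So EBIT moves 1.8587 × (-17.3%) = -32.2%.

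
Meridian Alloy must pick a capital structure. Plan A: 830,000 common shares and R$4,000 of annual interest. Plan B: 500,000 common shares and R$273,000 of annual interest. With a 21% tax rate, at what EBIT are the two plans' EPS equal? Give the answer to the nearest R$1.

R$680,576

At indifference, (EBIT − 4,000)(1 − t)/830,000 = (EBIT − 273,000)(1 − t)/500,000.
Cancelling (1 − t) and cross-multiplying: 500,000·(EBIT − 4,000) = 830,000·(EBIT − 273,000).
Solving, EBIT = (273,000·830,000 − 4,000·500,000) / (830,000 − 500,000) = 224,590,000,000 / 330,000 = 680,575.76.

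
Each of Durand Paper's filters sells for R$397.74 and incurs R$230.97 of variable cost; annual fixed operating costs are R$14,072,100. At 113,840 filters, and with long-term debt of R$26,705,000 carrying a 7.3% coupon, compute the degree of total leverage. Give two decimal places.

Total contribution margin = 113,840 × R$166.77 = R$18,985,096.80.
Subtracting fixed costs: EBIT = R$18,985,096.80 − R$14,072,100 = R$4,912,996.80. Interest = R$1,949,465.00, so EBIT − I = R$2,963,531.80.
DCL = contribution ÷ (EBIT − I) = R$18,985,096.80 ÷ R$2,963,531.80 = 6.4062.

6.41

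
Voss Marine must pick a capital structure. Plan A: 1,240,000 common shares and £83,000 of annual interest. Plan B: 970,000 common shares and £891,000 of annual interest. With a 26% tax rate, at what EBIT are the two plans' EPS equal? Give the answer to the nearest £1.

At indifference, (EBIT − 83,000)(1 − t)/1,240,000 = (EBIT − 891,000)(1 − t)/970,000.
The (1 − t) factor cancels: (EBIT − 83,000) × 970,000 = (EBIT − 891,000) × 1,240,000.
EBIT × (1,240,000 − 970,000) = 891,000 × 1,240,000 − 83,000 × 970,000 = 1,024,330,000,000, so EBIT = 1,024,330,000,000 ÷ 270,000 = 3,793,814.81.

£3,793,815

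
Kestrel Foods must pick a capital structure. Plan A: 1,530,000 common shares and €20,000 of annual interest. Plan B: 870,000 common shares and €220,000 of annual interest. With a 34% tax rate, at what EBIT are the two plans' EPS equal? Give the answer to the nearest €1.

€483,636

At indifference, (EBIT − 20,000)(1 − t)/1,530,000 = (EBIT − 220,000)(1 − t)/870,000.
Cancelling (1 − t) and cross-multiplying: 870,000·(EBIT − 20,000) = 1,530,000·(EBIT − 220,000).
EBIT × (1,530,000 − 870,000) = 220,000 × 1,530,000 − 20,000 × 870,000 = 319,200,000,000, so EBIT = 319,200,000,000 ÷ 660,000 = 483,636.36.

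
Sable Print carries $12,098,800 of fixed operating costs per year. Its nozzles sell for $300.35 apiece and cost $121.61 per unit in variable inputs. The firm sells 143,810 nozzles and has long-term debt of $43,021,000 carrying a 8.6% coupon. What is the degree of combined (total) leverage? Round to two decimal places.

2.59

Total contribution margin = 143,810 × $178.74 = $25,704,599.40.
EBIT = $25,704,599.40 − $12,098,800 = $13,605,799.40. Interest = $3,699,806.00.
DOL = $25,704,599.40 ÷ $13,605,799.40 = 1.8892; DFL = $13,605,799.40 ÷ $9,905,993.40 = 1.3735.
Combined leverage = 1.8892 × 1.3735 = 2.5948.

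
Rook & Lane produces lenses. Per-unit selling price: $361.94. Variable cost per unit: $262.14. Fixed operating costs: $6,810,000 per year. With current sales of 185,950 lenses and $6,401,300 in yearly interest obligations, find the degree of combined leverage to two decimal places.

Total contribution margin = 185,950 × $99.80 = $18,557,810.00.
EBIT = $18,557,810.00 − $6,810,000 = $11,747,810.00. Interest = $6,401,300.00.
DOL = $18,557,810.00 ÷ $11,747,810.00 = 1.5797; DFL = $11,747,810.00 ÷ $5,346,510.00 = 2.1973.
DCL = DOL × DFL = 1.5797 × 2.1973 = 3.4711.

3.47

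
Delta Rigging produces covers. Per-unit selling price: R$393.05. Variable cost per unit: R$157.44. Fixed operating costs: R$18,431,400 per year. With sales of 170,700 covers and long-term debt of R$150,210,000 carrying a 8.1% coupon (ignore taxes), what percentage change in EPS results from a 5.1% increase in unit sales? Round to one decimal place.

Contribution at this volume is 170,700 × R$235.61 = R$40,218,627.00.
Subtracting fixed costs: EBIT = R$40,218,627.00 − R$18,431,400 = R$21,787,227.00.
After interest of R$12,167,010.00, pre-tax earnings = R$9,620,217.00.
DCL = total CM / (EBIT − I) = R$40,218,627.00 / R$9,620,217.00 = 4.1806.
EPS therefore changes by 4.1806 × (+5.1%) = +21.3%.

+21.3%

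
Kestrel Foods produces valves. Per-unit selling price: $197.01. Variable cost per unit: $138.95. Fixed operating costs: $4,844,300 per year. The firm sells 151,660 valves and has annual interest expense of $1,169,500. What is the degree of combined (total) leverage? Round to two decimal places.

3.15

Total contribution margin = 151,660 × $58.06 = $8,805,379.60.
EBIT = $8,805,379.60 − $4,844,300 = $3,961,079.60. Interest = $1,169,500.00.
DOL = $8,805,379.60 ÷ $3,961,079.60 = 2.2230; DFL = $3,961,079.60 ÷ $2,791,579.60 = 1.4189.
Combined leverage = 2.2230 × 1.4189 = 3.1542.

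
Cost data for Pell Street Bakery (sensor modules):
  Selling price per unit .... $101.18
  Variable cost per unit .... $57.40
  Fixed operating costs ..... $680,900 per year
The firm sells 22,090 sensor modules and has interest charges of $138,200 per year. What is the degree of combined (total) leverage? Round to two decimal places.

Contribution at this volume is 22,090 × $43.78 = $967,100.20.
Operating income = contribution − fixed costs = $967,100.20 − $680,900 = $286,200.20. Interest = $138,200.00, so EBIT − I = $148,000.20.
Degree of total leverage = total CM / (EBIT − interest) = $967,100.20 / $148,000.20 = 6.5345.

6.53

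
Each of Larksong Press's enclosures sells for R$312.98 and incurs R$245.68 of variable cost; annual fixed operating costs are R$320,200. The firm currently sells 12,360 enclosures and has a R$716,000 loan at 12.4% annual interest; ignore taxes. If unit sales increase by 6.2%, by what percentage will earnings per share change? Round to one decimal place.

+12.2%

Contribution at this volume is 12,360 × R$67.30 = R$831,828.00.
Operating income = contribution − fixed costs = R$831,828.00 − R$320,200 = R$511,628.00.
Interest = R$88,784.00, so EBIT − I = R$422,844.00.
Degree of combined leverage = contribution ÷ (EBIT − I) = R$831,828.00 ÷ R$422,844.00 = 1.9672.
%ΔEPS = DCL × %ΔSales = 1.9672 × +6.2% = +12.2%.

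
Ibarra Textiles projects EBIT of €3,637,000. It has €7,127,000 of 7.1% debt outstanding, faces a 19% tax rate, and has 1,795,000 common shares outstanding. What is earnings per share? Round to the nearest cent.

€1.41

Interest = €506,017.00, so EBT = €3,637,000 − €506,017.00 = €3,130,983.00.
Net income = €3,130,983.00 × (1 − 0.19) = €2,536,096.23.
Per share: €2,536,096.23 / 1,795,000 shares = €1.41.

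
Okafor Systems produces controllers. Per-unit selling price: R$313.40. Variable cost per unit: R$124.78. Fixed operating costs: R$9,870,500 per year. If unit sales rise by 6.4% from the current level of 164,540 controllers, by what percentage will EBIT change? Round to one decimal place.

+9.4%

Total contribution margin = 164,540 × R$188.62 = R$31,035,534.80.
Subtracting fixed costs: EBIT = R$31,035,534.80 − R$9,870,500 = R$21,165,034.80.
Degree of operating leverage = R$31,035,534.80 / R$21,165,034.80 = 1.4664.
Operating income changes by 1.4664 × +6.4% = +9.4%.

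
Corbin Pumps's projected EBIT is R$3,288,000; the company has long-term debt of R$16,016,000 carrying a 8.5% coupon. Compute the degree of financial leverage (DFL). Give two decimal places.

1.71

Annual interest charges come to R$1,361,360.00.
DFL = EBIT ÷ (EBIT − I) = R$3,288,000 ÷ (R$3,288,000 − R$1,361,360.00) = R$3,288,000 ÷ R$1,926,640.00 = 1.7066.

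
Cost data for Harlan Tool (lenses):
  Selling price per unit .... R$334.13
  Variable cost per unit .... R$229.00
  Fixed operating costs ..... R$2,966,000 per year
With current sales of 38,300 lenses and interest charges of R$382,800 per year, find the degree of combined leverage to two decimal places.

Contribution at this volume is 38,300 × R$105.13 = R$4,026,479.00.
Subtracting fixed costs: EBIT = R$4,026,479.00 − R$2,966,000 = R$1,060,479.00. Interest = R$382,800.00, so EBIT − I = R$677,679.00.
Degree of total leverage = total CM / (EBIT − interest) = R$4,026,479.00 / R$677,679.00 = 5.9416.

5.94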